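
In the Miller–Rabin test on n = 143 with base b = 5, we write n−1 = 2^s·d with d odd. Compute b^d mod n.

143 − 1 = 142 = 2^1 · 71, so d = 71.
5^1 ≡ 5 (mod 143)
5^2 ≡ 5^2 = 25 ≡ 25 (mod 143)
5^4 ≡ 25^2 = 625 ≡ 53 (mod 143)
5^8 ≡ 53^2 = 2809 ≡ 92 (mod 143)
5^16 ≡ 92^2 = 8464 ≡ 27 (mod 143)
5^32 ≡ 27^2 = 729 ≡ 14 (mod 143)
5^64 ≡ 14^2 = 196 ≡ 53 (mod 143)
71 = 64 + 4 + 2 + 1 in binary powers of 2.
So 5^71 ≡ 53 · 53 · 25 · 5 ≡ 60 (mod 143).
Squaring chain: 60; never reaches −1, so base 5 is a Miller–Rabin witness that 143 is composite.

60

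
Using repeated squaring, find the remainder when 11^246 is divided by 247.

11^1 ≡ 11 (mod 247)
11^2 ≡ 11^2 = 121 ≡ 121 (mod 247)
11^4 ≡ 121^2 = 14641 ≡ 68 (mod 247)
11^8 ≡ 68^2 = 4624 ≡ 178 (mod 247)
11^16 ≡ 178^2 = 31684 ≡ 68 (mod 247)
11^32 ≡ 68^2 = 4624 ≡ 178 (mod 247)
11^64 ≡ 178^2 = 31684 ≡ 68 (mod 247)
11^128 ≡ 68^2 = 4624 ≡ 178 (mod 247)
246 = 128 + 64 + 32 + 16 + 4 + 2 in binary powers of 2.
So 11^246 ≡ 178 · 68 · 178 · 68 · 68 · 121 ≡ 77 (mod 247).
Since 77 ≠ 1, base 11 is a Fermat witness: 247 is composite.

77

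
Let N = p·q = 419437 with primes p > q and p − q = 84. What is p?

691

Since p = q + 84, we have 419437 = q(q + 84), so q² + 84q − 419437 = 0.
Discriminant: 84² + 4·419437 = 7056 + 1677748 = 1684804; √1684804 = 1298.
q = (−84 + 1298)/2 = 607, and p = q + 84 = 691.
Check: 607 · 691 = 419437.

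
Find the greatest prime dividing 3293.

3293 = 37 · 89
89 is prime.
So 3293 = 37 · 89; the largest prime factor is 89.

89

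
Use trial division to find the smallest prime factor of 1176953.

1176953 is odd.
Digit sum 32, not divisible by 3.
Ends in 3: not divisible by 5.
7: 1176953 = 7·168136 + 1
11: 1176953 = 11·106995 + 8
13: 1176953 = 13·90534 + 11
17: 1176953 = 17·69232 + 9
19: 1176953 = 19·61944 + 17
23: 1176953 = 23·51171 + 20
29: 1176953 = 29·40584 + 17
31: 1176953 = 31·37966 + 7
37: 1176953 = 37·31809 + 20
41: 1176953 = 41·28706 + 7
43: 1176953 = 43·27371

43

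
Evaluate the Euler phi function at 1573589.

Factor: 1573589 = 59 · 149 · 179.
φ(1573589) = (59−1) · (149−1) · (179−1) = 58 · 148 · 178 = 1527952.

1527952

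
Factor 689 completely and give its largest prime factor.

689 = 13 · 53
53 is prime.
So 689 = 13 · 53; the largest prime factor is 53.

53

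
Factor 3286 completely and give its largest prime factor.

53

3286 = 2 · 1643
1643 = 31 · 53
53 is prime.
So 3286 = 2 · 31 · 53; the largest prime factor is 53.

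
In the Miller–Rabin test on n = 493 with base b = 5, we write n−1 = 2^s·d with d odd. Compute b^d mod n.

419

493 − 1 = 492 = 2^2 · 123, so d = 123.
5^1 ≡ 5 (mod 493)
5^2 ≡ 5^2 = 25 ≡ 25 (mod 493)
5^4 ≡ 25^2 = 625 ≡ 132 (mod 493)
5^8 ≡ 132^2 = 17424 ≡ 169 (mod 493)
5^16 ≡ 169^2 = 28561 ≡ 460 (mod 493)
5^32 ≡ 460^2 = 211600 ≡ 103 (mod 493)
5^64 ≡ 103^2 = 10609 ≡ 256 (mod 493)
123 = 64 + 32 + 16 + 8 + 2 + 1 in binary powers of 2.
So 5^123 ≡ 256 · 103 · 460 · 169 · 25 · 5 ≡ 419 (mod 493).
Squaring chain: 419 → 53; never reaches −1, so base 5 is a Miller–Rabin witness that 493 is composite.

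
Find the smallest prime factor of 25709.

47

25709 is odd.
Digit sum 23, not divisible by 3.
Ends in 9: not divisible by 5.
7: 25709 = 7·3672 + 5
11: 25709 = 11·2337 + 2
13: 25709 = 13·1977 + 8
17: 25709 = 17·1512 + 5
19: 25709 = 19·1353 + 2
23: 25709 = 23·1117 + 18
29: 25709 = 29·886 + 15
31: 25709 = 31·829 + 10
37: 25709 = 37·694 + 31
41: 25709 = 41·627 + 2
43: 25709 = 43·597 + 38
47: 25709 = 47·547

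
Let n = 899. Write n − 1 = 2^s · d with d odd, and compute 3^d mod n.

899 − 1 = 898 = 2^1 · 449, so d = 449.
3^1 ≡ 3 (mod 899)
3^2 ≡ 3^2 = 9 ≡ 9 (mod 899)
3^4 ≡ 9^2 = 81 ≡ 81 (mod 899)
3^8 ≡ 81^2 = 6561 ≡ 268 (mod 899)
3^16 ≡ 268^2 = 71824 ≡ 803 (mod 899)
3^32 ≡ 803^2 = 644809 ≡ 226 (mod 899)
3^64 ≡ 226^2 = 51076 ≡ 732 (mod 899)
3^128 ≡ 732^2 = 535824 ≡ 20 (mod 899)
3^256 ≡ 20^2 = 400 ≡ 400 (mod 899)
449 = 256 + 128 + 64 + 1 in binary powers of 2.
So 3^449 ≡ 400 · 20 · 732 · 3 ≡ 641 (mod 899).
Squaring chain: 641; never reaches −1, so base 3 is a Miller–Rabin witness that 899 is composite.

641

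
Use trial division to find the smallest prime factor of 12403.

12403 is odd.
Digit sum 10, not divisible by 3.
Ends in 3: not divisible by 5.
7: 12403 = 7·1771 + 6
11: 12403 = 11·1127 + 6
13: 12403 = 13·954 + 1
17: 12403 = 17·729 + 10
19: 12403 = 19·652 + 15
23: 12403 = 23·539 + 6
29: 12403 = 29·427 + 20
31: 12403 = 31·400 + 3
37: 12403 = 37·335 + 8
41: 12403 = 41·302 + 21
43: 12403 = 43·288 + 19
47: 12403 = 47·263 + 42
53: 12403 = 53·234 + 1
59: 12403 = 59·210 + 13
61: 12403 = 61·203 + 20
67: 12403 = 67·185 + 8
71: 12403 = 71·174 + 49
73: 12403 = 73·169 + 66
79: 12403 = 79·157

79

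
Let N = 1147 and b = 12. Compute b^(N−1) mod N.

1025

12^1 ≡ 12 (mod 1147)
12^2 ≡ 12^2 = 144 ≡ 144 (mod 1147)
12^4 ≡ 144^2 = 20736 ≡ 90 (mod 1147)
12^8 ≡ 90^2 = 8100 ≡ 71 (mod 1147)
12^16 ≡ 71^2 = 5041 ≡ 453 (mod 1147)
12^32 ≡ 453^2 = 205209 ≡ 1043 (mod 1147)
12^64 ≡ 1043^2 = 1087849 ≡ 493 (mod 1147)
12^128 ≡ 493^2 = 243049 ≡ 1032 (mod 1147)
12^256 ≡ 1032^2 = 1065024 ≡ 608 (mod 1147)
12^512 ≡ 608^2 = 369664 ≡ 330 (mod 1147)
12^1024 ≡ 330^2 = 108900 ≡ 1082 (mod 1147)
1146 = 1024 + 64 + 32 + 16 + 8 + 2 in binary powers of 2.
So 12^1146 ≡ 1082 · 493 · 1043 · 453 · 71 · 144 ≡ 1025 (mod 1147).
Since 1025 ≠ 1, base 12 is a Fermat witness: 1147 is composite.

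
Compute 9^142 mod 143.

48

9^1 ≡ 9 (mod 143)
9^2 ≡ 9^2 = 81 ≡ 81 (mod 143)
9^4 ≡ 81^2 = 6561 ≡ 126 (mod 143)
9^8 ≡ 126^2 = 15876 ≡ 3 (mod 143)
9^16 ≡ 3^2 = 9 ≡ 9 (mod 143)
9^32 ≡ 9^2 = 81 ≡ 81 (mod 143)
9^64 ≡ 81^2 = 6561 ≡ 126 (mod 143)
9^128 ≡ 126^2 = 15876 ≡ 3 (mod 143)
142 = 128 + 8 + 4 + 2 in binary powers of 2.
So 9^142 ≡ 3 · 3 · 126 · 81 ≡ 48 (mod 143).
Since 48 ≠ 1, base 9 is a Fermat witness: 143 is composite.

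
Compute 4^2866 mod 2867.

4^1 ≡ 4 (mod 2867)
4^2 ≡ 4^2 = 16 ≡ 16 (mod 2867)
4^4 ≡ 16^2 = 256 ≡ 256 (mod 2867)
4^8 ≡ 256^2 = 65536 ≡ 2462 (mod 2867)
4^16 ≡ 2462^2 = 6061444 ≡ 606 (mod 2867)
4^32 ≡ 606^2 = 367236 ≡ 260 (mod 2867)
4^64 ≡ 260^2 = 67600 ≡ 1659 (mod 2867)
4^128 ≡ 1659^2 = 2752281 ≡ 2828 (mod 2867)
4^256 ≡ 2828^2 = 7997584 ≡ 1521 (mod 2867)
4^512 ≡ 1521^2 = 2313441 ≡ 2639 (mod 2867)
4^1024 ≡ 2639^2 = 6964321 ≡ 378 (mod 2867)
4^2048 ≡ 378^2 = 142884 ≡ 2401 (mod 2867)
2866 = 2048 + 512 + 256 + 32 + 16 + 2 in binary powers of 2.
So 4^2866 ≡ 2401 · 2639 · 1521 · 260 · 606 · 16 ≡ 972 (mod 2867).
Since 972 ≠ 1, base 4 is a Fermat witness: 2867 is composite.

972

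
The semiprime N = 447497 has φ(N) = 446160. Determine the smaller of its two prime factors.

φ(n) = (p−1)(q−1) = n − (p+q) + 1, so p + q = 447497 − 446160 + 1 = 1338.
p and q are the roots of t² − 1338t + 447497 = 0.
Discriminant: 1338² − 4·447497 = 1790244 − 1789988 = 256; √256 = 16.
q = (1338 − 16)/2 = 661, p = (1338 + 16)/2 = 677.
Check: 661 · 677 = 447497.

661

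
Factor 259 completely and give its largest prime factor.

37

259 = 7 · 37
37 is prime.
So 259 = 7 · 37; the largest prime factor is 37.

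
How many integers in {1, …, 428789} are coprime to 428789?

403920

Factor: 428789 = 23 · 103 · 181.
φ(428789) = (23−1) · (103−1) · (181−1) = 22 · 102 · 180 = 403920.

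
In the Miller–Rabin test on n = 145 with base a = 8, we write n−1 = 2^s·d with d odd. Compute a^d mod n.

73

145 − 1 = 144 = 2^4 · 9, so d = 9.
8^1 ≡ 8 (mod 145)
8^2 ≡ 8^2 = 64 ≡ 64 (mod 145)
8^4 ≡ 64^2 = 4096 ≡ 36 (mod 145)
8^8 ≡ 36^2 = 1296 ≡ 136 (mod 145)
9 = 8 + 1 in binary powers of 2.
So 8^9 ≡ 136 · 8 ≡ 73 (mod 145).
Squaring chain: 73 → 109 → 136 → 81; never reaches −1, so base 8 is a Miller–Rabin witness that 145 is composite.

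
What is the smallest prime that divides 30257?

79

30257 is odd.
Digit sum 17, not divisible by 3.
Ends in 7: not divisible by 5.
7: 30257 = 7·4322 + 3
11: 30257 = 11·2750 + 7
13: 30257 = 13·2327 + 6
17: 30257 = 17·1779 + 14
19: 30257 = 19·1592 + 9
23: 30257 = 23·1315 + 12
29: 30257 = 29·1043 + 10
31: 30257 = 31·976 + 1
37: 30257 = 37·817 + 28
41: 30257 = 41·737 + 40
43: 30257 = 43·703 + 28
47: 30257 = 47·643 + 36
53: 30257 = 53·570 + 47
59: 30257 = 59·512 + 49
61: 30257 = 61·496 + 1
67: 30257 = 67·451 + 40
71: 30257 = 71·426 + 11
73: 30257 = 73·414 + 35
79: 30257 = 79·383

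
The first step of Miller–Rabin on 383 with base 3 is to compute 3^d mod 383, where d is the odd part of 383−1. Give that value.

1

383 − 1 = 382 = 2^1 · 191, so d = 191.
3^1 ≡ 3 (mod 383)
3^2 ≡ 3^2 = 9 ≡ 9 (mod 383)
3^4 ≡ 9^2 = 81 ≡ 81 (mod 383)
3^8 ≡ 81^2 = 6561 ≡ 50 (mod 383)
3^16 ≡ 50^2 = 2500 ≡ 202 (mod 383)
3^32 ≡ 202^2 = 40804 ≡ 206 (mod 383)
3^64 ≡ 206^2 = 42436 ≡ 306 (mod 383)
3^128 ≡ 306^2 = 93636 ≡ 184 (mod 383)
191 = 128 + 32 + 16 + 8 + 4 + 2 + 1 in binary powers of 2.
So 3^191 ≡ 184 · 206 · 202 · 50 · 81 · 9 · 3 ≡ 1 (mod 383).
Since 3^d ≡ 1 (mod 383), base 3 does not prove 383 composite.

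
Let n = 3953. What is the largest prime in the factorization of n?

67

3953 = 59 · 67
67 is prime.
So 3953 = 59 · 67; the largest prime factor is 67.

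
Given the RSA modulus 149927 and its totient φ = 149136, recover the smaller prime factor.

313

φ(n) = (p−1)(q−1) = n − (p+q) + 1, so p + q = 149927 − 149136 + 1 = 792.
p and q are the roots of t² − 792t + 149927 = 0.
Discriminant: 792² − 4·149927 = 627264 − 599708 = 27556; √27556 = 166.
q = (792 − 166)/2 = 313, p = (792 + 166)/2 = 479.
Check: 313 · 479 = 149927.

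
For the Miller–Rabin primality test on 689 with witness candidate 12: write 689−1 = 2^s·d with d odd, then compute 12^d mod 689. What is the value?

337

689 − 1 = 688 = 2^4 · 43, so d = 43.
12^1 ≡ 12 (mod 689)
12^2 ≡ 12^2 = 144 ≡ 144 (mod 689)
12^4 ≡ 144^2 = 20736 ≡ 66 (mod 689)
12^8 ≡ 66^2 = 4356 ≡ 222 (mod 689)
12^16 ≡ 222^2 = 49284 ≡ 365 (mod 689)
12^32 ≡ 365^2 = 133225 ≡ 248 (mod 689)
43 = 32 + 8 + 2 + 1 in binary powers of 2.
So 12^43 ≡ 248 · 222 · 144 · 12 ≡ 337 (mod 689).
Squaring chain: 337 → 573 → 365 → 248; never reaches −1, so base 12 is a Miller–Rabin witness that 689 is composite.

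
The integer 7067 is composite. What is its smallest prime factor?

37

7067 is odd.
Digit sum 20, not divisible by 3.
Ends in 7: not divisible by 5.
7: 7067 = 7·1009 + 4
11: 7067 = 11·642 + 5
13: 7067 = 13·543 + 8
17: 7067 = 17·415 + 12
19: 7067 = 19·371 + 18
23: 7067 = 23·307 + 6
29: 7067 = 29·243 + 20
31: 7067 = 31·227 + 30
37: 7067 = 37·191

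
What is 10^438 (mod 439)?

10^1 ≡ 10 (mod 439)
10^2 ≡ 10^2 = 100 ≡ 100 (mod 439)
10^4 ≡ 100^2 = 10000 ≡ 342 (mod 439)
10^8 ≡ 342^2 = 116964 ≡ 190 (mod 439)
10^16 ≡ 190^2 = 36100 ≡ 102 (mod 439)
10^32 ≡ 102^2 = 10404 ≡ 307 (mod 439)
10^64 ≡ 307^2 = 94249 ≡ 303 (mod 439)
10^128 ≡ 303^2 = 91809 ≡ 58 (mod 439)
10^256 ≡ 58^2 = 3364 ≡ 291 (mod 439)
438 = 256 + 128 + 32 + 16 + 4 + 2 in binary powers of 2.
So 10^438 ≡ 291 · 58 · 307 · 102 · 342 · 100 ≡ 1 (mod 439).
Since the result is 1, base 10 gives no evidence that 439 is composite.

1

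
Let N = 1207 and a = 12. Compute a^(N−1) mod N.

12^1 ≡ 12 (mod 1207)
12^2 ≡ 12^2 = 144 ≡ 144 (mod 1207)
12^4 ≡ 144^2 = 20736 ≡ 217 (mod 1207)
12^8 ≡ 217^2 = 47089 ≡ 16 (mod 1207)
12^16 ≡ 16^2 = 256 ≡ 256 (mod 1207)
12^32 ≡ 256^2 = 65536 ≡ 358 (mod 1207)
12^64 ≡ 358^2 = 128164 ≡ 222 (mod 1207)
12^128 ≡ 222^2 = 49284 ≡ 1004 (mod 1207)
12^256 ≡ 1004^2 = 1008016 ≡ 171 (mod 1207)
12^512 ≡ 171^2 = 29241 ≡ 273 (mod 1207)
12^1024 ≡ 273^2 = 74529 ≡ 902 (mod 1207)
1206 = 1024 + 128 + 32 + 16 + 4 + 2 in binary powers of 2.
So 12^1206 ≡ 902 · 1004 · 358 · 256 · 217 · 144 ≡ 682 (mod 1207).
Since 682 ≠ 1, base 12 is a Fermat witness: 1207 is composite.

682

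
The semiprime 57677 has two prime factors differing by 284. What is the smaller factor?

Since p = q + 284, we have 57677 = q(q + 284), so q² + 284q − 57677 = 0.
Discriminant: 284² + 4·57677 = 80656 + 230708 = 311364; √311364 = 558.
q = (−284 + 558)/2 = 137, and p = q + 284 = 421.
Check: 137 · 421 = 57677.

137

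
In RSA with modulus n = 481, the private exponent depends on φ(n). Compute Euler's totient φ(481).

Factor: 481 = 13 · 37.
φ(481) = (13−1) · (37−1) = 12 · 36 = 432.

432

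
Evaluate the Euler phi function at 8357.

Factor: 8357 = 61 · 137.
φ(8357) = (61−1) · (137−1) = 60 · 136 = 8160.

8160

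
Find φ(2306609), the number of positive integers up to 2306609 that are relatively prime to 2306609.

Factor: 2306609 = 67 · 173 · 199.
φ(2306609) = (67−1) · (173−1) · (199−1) = 66 · 172 · 198 = 2247696.

2247696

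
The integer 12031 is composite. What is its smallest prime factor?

12031 is odd.
Digit sum 7, not divisible by 3.
Ends in 1: not divisible by 5.
7: 12031 = 7·1718 + 5
11: 12031 = 11·1093 + 8
13: 12031 = 13·925 + 6
17: 12031 = 17·707 + 12
19: 12031 = 19·633 + 4
23: 12031 = 23·523 + 2
29: 12031 = 29·414 + 25
31: 12031 = 31·388 + 3
37: 12031 = 37·325 + 6
41: 12031 = 41·293 + 18
43: 12031 = 43·279 + 34
47: 12031 = 47·255 + 46
53: 12031 = 53·227

53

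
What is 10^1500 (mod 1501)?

144

10^1 ≡ 10 (mod 1501)
10^2 ≡ 10^2 = 100 ≡ 100 (mod 1501)
10^4 ≡ 100^2 = 10000 ≡ 994 (mod 1501)
10^8 ≡ 994^2 = 988036 ≡ 378 (mod 1501)
10^16 ≡ 378^2 = 142884 ≡ 289 (mod 1501)
10^32 ≡ 289^2 = 83521 ≡ 966 (mod 1501)
10^64 ≡ 966^2 = 933156 ≡ 1035 (mod 1501)
10^128 ≡ 1035^2 = 1071225 ≡ 1012 (mod 1501)
10^256 ≡ 1012^2 = 1024144 ≡ 462 (mod 1501)
10^512 ≡ 462^2 = 213444 ≡ 302 (mod 1501)
10^1024 ≡ 302^2 = 91204 ≡ 1144 (mod 1501)
1500 = 1024 + 256 + 128 + 64 + 16 + 8 + 4 in binary powers of 2.
So 10^1500 ≡ 1144 · 462 · 1012 · 1035 · 289 · 378 · 994 ≡ 144 (mod 1501).
Since 144 ≠ 1, base 10 is a Fermat witness: 1501 is composite.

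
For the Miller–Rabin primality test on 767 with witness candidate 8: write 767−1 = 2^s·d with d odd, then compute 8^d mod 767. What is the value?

767 − 1 = 766 = 2^1 · 383, so d = 383.
8^1 ≡ 8 (mod 767)
8^2 ≡ 8^2 = 64 ≡ 64 (mod 767)
8^4 ≡ 64^2 = 4096 ≡ 261 (mod 767)
8^8 ≡ 261^2 = 68121 ≡ 625 (mod 767)
8^16 ≡ 625^2 = 390625 ≡ 222 (mod 767)
8^32 ≡ 222^2 = 49284 ≡ 196 (mod 767)
8^64 ≡ 196^2 = 38416 ≡ 66 (mod 767)
8^128 ≡ 66^2 = 4356 ≡ 521 (mod 767)
8^256 ≡ 521^2 = 271441 ≡ 690 (mod 767)
383 = 256 + 64 + 32 + 16 + 8 + 4 + 2 + 1 in binary powers of 2.
So 8^383 ≡ 690 · 66 · 196 · 222 · 625 · 261 · 64 · 8 ≡ 642 (mod 767).
Squaring chain: 642; never reaches −1, so base 8 is a Miller–Rabin witness that 767 is composite.

642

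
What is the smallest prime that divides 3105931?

73

3105931 is odd.
Digit sum 22, not divisible by 3.
Ends in 1: not divisible by 5.
7: 3105931 = 7·443704 + 3
11: 3105931 = 11·282357 + 4
13: 3105931 = 13·238917 + 10
17: 3105931 = 17·182701 + 14
19: 3105931 = 19·163470 + 1
23: 3105931 = 23·135040 + 11
29: 3105931 = 29·107101 + 2
31: 3105931 = 31·100191 + 10
37: 3105931 = 37·83944 + 3
41: 3105931 = 41·75754 + 17
43: 3105931 = 43·72230 + 41
47: 3105931 = 47·66083 + 30
53: 3105931 = 53·58602 + 25
59: 3105931 = 59·52642 + 53
61: 3105931 = 61·50916 + 55
67: 3105931 = 67·46357 + 12
71: 3105931 = 71·43745 + 36
73: 3105931 = 73·42547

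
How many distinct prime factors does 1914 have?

4

1914 = 2 · 957
957 = 3 · 319
319 = 11 · 29
1914 = 2 · 3 · 11 · 29, which has 4 distinct prime factors.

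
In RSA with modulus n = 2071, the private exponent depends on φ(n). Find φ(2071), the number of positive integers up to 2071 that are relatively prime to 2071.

1944

Factor: 2071 = 19 · 109.
φ(2071) = (19−1) · (109−1) = 18 · 108 = 1944.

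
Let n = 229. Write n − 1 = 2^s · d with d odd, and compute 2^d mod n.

229 − 1 = 228 = 2^2 · 57, so d = 57.
2^1 ≡ 2 (mod 229)
2^2 ≡ 2^2 = 4 ≡ 4 (mod 229)
2^4 ≡ 4^2 = 16 ≡ 16 (mod 229)
2^8 ≡ 16^2 = 256 ≡ 27 (mod 229)
2^16 ≡ 27^2 = 729 ≡ 42 (mod 229)
2^32 ≡ 42^2 = 1764 ≡ 161 (mod 229)
57 = 32 + 16 + 8 + 1 in binary powers of 2.
So 2^57 ≡ 161 · 42 · 27 · 2 ≡ 122 (mod 229).
Squaring chain: 122 → 228; reaches −1, so base 2 does not prove 229 composite.

122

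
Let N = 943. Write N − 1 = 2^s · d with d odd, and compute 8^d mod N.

607

943 − 1 = 942 = 2^1 · 471, so d = 471.
8^1 ≡ 8 (mod 943)
8^2 ≡ 8^2 = 64 ≡ 64 (mod 943)
8^4 ≡ 64^2 = 4096 ≡ 324 (mod 943)
8^8 ≡ 324^2 = 104976 ≡ 303 (mod 943)
8^16 ≡ 303^2 = 91809 ≡ 338 (mod 943)
8^32 ≡ 338^2 = 114244 ≡ 141 (mod 943)
8^64 ≡ 141^2 = 19881 ≡ 78 (mod 943)
8^128 ≡ 78^2 = 6084 ≡ 426 (mod 943)
8^256 ≡ 426^2 = 181476 ≡ 420 (mod 943)
471 = 256 + 128 + 64 + 16 + 4 + 2 + 1 in binary powers of 2.
So 8^471 ≡ 420 · 426 · 78 · 338 · 324 · 64 · 8 ≡ 607 (mod 943).
Squaring chain: 607; never reaches −1, so base 8 is a Miller–Rabin witness that 943 is composite.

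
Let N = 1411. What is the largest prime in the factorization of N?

83

1411 = 17 · 83
83 is prime.
So 1411 = 17 · 83; the largest prime factor is 83.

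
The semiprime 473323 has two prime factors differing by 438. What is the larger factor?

941

Since p = q + 438, we have 473323 = q(q + 438), so q² + 438q − 473323 = 0.
Discriminant: 438² + 4·473323 = 191844 + 1893292 = 2085136; √2085136 = 1444.
q = (−438 + 1444)/2 = 503, and p = q + 438 = 941.
Check: 503 · 941 = 473323.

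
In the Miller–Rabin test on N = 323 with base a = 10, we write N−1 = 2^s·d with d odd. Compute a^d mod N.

323 − 1 = 322 = 2^1 · 161, so d = 161.
10^1 ≡ 10 (mod 323)
10^2 ≡ 10^2 = 100 ≡ 100 (mod 323)
10^4 ≡ 100^2 = 10000 ≡ 310 (mod 323)
10^8 ≡ 310^2 = 96100 ≡ 169 (mod 323)
10^16 ≡ 169^2 = 28561 ≡ 137 (mod 323)
10^32 ≡ 137^2 = 18769 ≡ 35 (mod 323)
10^64 ≡ 35^2 = 1225 ≡ 256 (mod 323)
10^128 ≡ 256^2 = 65536 ≡ 290 (mod 323)
161 = 128 + 32 + 1 in binary powers of 2.
So 10^161 ≡ 290 · 35 · 10 ≡ 78 (mod 323).
Squaring chain: 78; never reaches −1, so base 10 is a Miller–Rabin witness that 323 is composite.

78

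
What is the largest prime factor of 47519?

47519 = 19 · 2501
2501 = 41 · 61
61 is prime.
So 47519 = 19 · 41 · 61; the largest prime factor is 61.

61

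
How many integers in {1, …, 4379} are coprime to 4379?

4200

Factor: 4379 = 29 · 151.
φ(4379) = (29−1) · (151−1) = 28 · 150 = 4200.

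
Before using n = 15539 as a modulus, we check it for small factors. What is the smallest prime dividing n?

15539 is odd.
Digit sum 23, not divisible by 3.
Ends in 9: not divisible by 5.
7: 15539 = 7·2219 + 6
11: 15539 = 11·1412 + 7
13: 15539 = 13·1195 + 4
17: 15539 = 17·914 + 1
19: 15539 = 19·817 + 16
23: 15539 = 23·675 + 14
29: 15539 = 29·535 + 24
31: 15539 = 31·501 + 8
37: 15539 = 37·419 + 36
41: 15539 = 41·379

41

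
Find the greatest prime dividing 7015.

61

7015 = 5 · 1403
1403 = 23 · 61
61 is prime.
So 7015 = 5 · 23 · 61; the largest prime factor is 61.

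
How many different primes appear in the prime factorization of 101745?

101745 = 3^2 · 11305
11305 = 5 · 2261
2261 = 7 · 323
323 = 17 · 19
101745 = 3^2 · 5 · 7 · 17 · 19, which has 5 distinct prime factors.

5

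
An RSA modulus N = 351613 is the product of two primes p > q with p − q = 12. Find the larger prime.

Since p = q + 12, we have 351613 = q(q + 12), so q² + 12q − 351613 = 0.
Discriminant: 12² + 4·351613 = 144 + 1406452 = 1406596; √1406596 = 1186.
q = (−12 + 1186)/2 = 587, and p = q + 12 = 599.
Check: 587 · 599 = 351613.

599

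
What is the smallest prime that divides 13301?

47

13301 is odd.
Digit sum 8, not divisible by 3.
Ends in 1: not divisible by 5.
7: 13301 = 7·1900 + 1
11: 13301 = 11·1209 + 2
13: 13301 = 13·1023 + 2
17: 13301 = 17·782 + 7
19: 13301 = 19·700 + 1
23: 13301 = 23·578 + 7
29: 13301 = 29·458 + 19
31: 13301 = 31·429 + 2
37: 13301 = 37·359 + 18
41: 13301 = 41·324 + 17
43: 13301 = 43·309 + 14
47: 13301 = 47·283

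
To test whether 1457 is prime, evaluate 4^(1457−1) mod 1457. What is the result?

686

4^1 ≡ 4 (mod 1457)
4^2 ≡ 4^2 = 16 ≡ 16 (mod 1457)
4^4 ≡ 16^2 = 256 ≡ 256 (mod 1457)
4^8 ≡ 256^2 = 65536 ≡ 1428 (mod 1457)
4^16 ≡ 1428^2 = 2039184 ≡ 841 (mod 1457)
4^32 ≡ 841^2 = 707281 ≡ 636 (mod 1457)
4^64 ≡ 636^2 = 404496 ≡ 907 (mod 1457)
4^128 ≡ 907^2 = 822649 ≡ 901 (mod 1457)
4^256 ≡ 901^2 = 811801 ≡ 252 (mod 1457)
4^512 ≡ 252^2 = 63504 ≡ 853 (mod 1457)
4^1024 ≡ 853^2 = 727609 ≡ 566 (mod 1457)
1456 = 1024 + 256 + 128 + 32 + 16 in binary powers of 2.
So 4^1456 ≡ 566 · 252 · 901 · 636 · 841 ≡ 686 (mod 1457).
Since 686 ≠ 1, base 4 is a Fermat witness: 1457 is composite.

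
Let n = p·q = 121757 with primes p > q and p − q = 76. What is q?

Since p = q + 76, we have 121757 = q(q + 76), so q² + 76q − 121757 = 0.
Discriminant: 76² + 4·121757 = 5776 + 487028 = 492804; √492804 = 702.
q = (−76 + 702)/2 = 313, and p = q + 76 = 389.
Check: 313 · 389 = 121757.

313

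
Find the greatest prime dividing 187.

17

187 = 11 · 17
17 is prime.
So 187 = 11 · 17; the largest prime factor is 17.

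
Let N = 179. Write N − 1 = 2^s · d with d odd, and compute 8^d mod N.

178

179 − 1 = 178 = 2^1 · 89, so d = 89.
8^1 ≡ 8 (mod 179)
8^2 ≡ 8^2 = 64 ≡ 64 (mod 179)
8^4 ≡ 64^2 = 4096 ≡ 158 (mod 179)
8^8 ≡ 158^2 = 24964 ≡ 83 (mod 179)
8^16 ≡ 83^2 = 6889 ≡ 87 (mod 179)
8^32 ≡ 87^2 = 7569 ≡ 51 (mod 179)
8^64 ≡ 51^2 = 2601 ≡ 95 (mod 179)
89 = 64 + 16 + 8 + 1 in binary powers of 2.
So 8^89 ≡ 95 · 87 · 83 · 8 ≡ 178 (mod 179).
Since 8^d ≡ 178 (mod 179), base 8 does not prove 179 composite.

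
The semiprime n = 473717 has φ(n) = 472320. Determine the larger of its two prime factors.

821

φ(n) = (p−1)(q−1) = n − (p+q) + 1, so p + q = 473717 − 472320 + 1 = 1398.
p and q are the roots of t² − 1398t + 473717 = 0.
Discriminant: 1398² − 4·473717 = 1954404 − 1894868 = 59536; √59536 = 244.
q = (1398 − 244)/2 = 577, p = (1398 + 244)/2 = 821.
Check: 577 · 821 = 473717.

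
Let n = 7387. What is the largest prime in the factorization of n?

7387 = 83 · 89
89 is prime.
So 7387 = 83 · 89; the largest prime factor is 89.

89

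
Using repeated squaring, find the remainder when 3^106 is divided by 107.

1

3^1 ≡ 3 (mod 107)
3^2 ≡ 3^2 = 9 ≡ 9 (mod 107)
3^4 ≡ 9^2 = 81 ≡ 81 (mod 107)
3^8 ≡ 81^2 = 6561 ≡ 34 (mod 107)
3^16 ≡ 34^2 = 1156 ≡ 86 (mod 107)
3^32 ≡ 86^2 = 7396 ≡ 13 (mod 107)
3^64 ≡ 13^2 = 169 ≡ 62 (mod 107)
106 = 64 + 32 + 8 + 2 in binary powers of 2.
So 3^106 ≡ 62 · 13 · 34 · 9 ≡ 1 (mod 107).
Since the result is 1, base 3 gives no evidence that 107 is composite.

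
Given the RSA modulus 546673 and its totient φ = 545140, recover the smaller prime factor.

563

φ(n) = (p−1)(q−1) = n − (p+q) + 1, so p + q = 546673 − 545140 + 1 = 1534.
p and q are the roots of t² − 1534t + 546673 = 0.
Discriminant: 1534² − 4·546673 = 2353156 − 2186692 = 166464; √166464 = 408.
q = (1534 − 408)/2 = 563, p = (1534 + 408)/2 = 971.
Check: 563 · 971 = 546673.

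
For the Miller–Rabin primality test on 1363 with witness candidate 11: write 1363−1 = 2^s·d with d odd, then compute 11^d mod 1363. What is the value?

872

1363 − 1 = 1362 = 2^1 · 681, so d = 681.
11^1 ≡ 11 (mod 1363)
11^2 ≡ 11^2 = 121 ≡ 121 (mod 1363)
11^4 ≡ 121^2 = 14641 ≡ 1011 (mod 1363)
11^8 ≡ 1011^2 = 1022121 ≡ 1234 (mod 1363)
11^16 ≡ 1234^2 = 1522756 ≡ 285 (mod 1363)
11^32 ≡ 285^2 = 81225 ≡ 808 (mod 1363)
11^64 ≡ 808^2 = 652864 ≡ 1350 (mod 1363)
11^128 ≡ 1350^2 = 1822500 ≡ 169 (mod 1363)
11^256 ≡ 169^2 = 28561 ≡ 1301 (mod 1363)
11^512 ≡ 1301^2 = 1692601 ≡ 1118 (mod 1363)
681 = 512 + 128 + 32 + 8 + 1 in binary powers of 2.
So 11^681 ≡ 1118 · 169 · 808 · 1234 · 11 ≡ 872 (mod 1363).
Squaring chain: 872; never reaches −1, so base 11 is a Miller–Rabin witness that 1363 is composite.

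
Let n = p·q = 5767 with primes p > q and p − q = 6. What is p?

Since p = q + 6, we have 5767 = q(q + 6), so q² + 6q − 5767 = 0.
Discriminant: 6² + 4·5767 = 36 + 23068 = 23104; √23104 = 152.
q = (−6 + 152)/2 = 73, and p = q + 6 = 79.
Check: 73 · 79 = 5767.

79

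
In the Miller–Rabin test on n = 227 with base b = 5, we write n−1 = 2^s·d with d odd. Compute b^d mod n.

227 − 1 = 226 = 2^1 · 113, so d = 113.
5^1 ≡ 5 (mod 227)
5^2 ≡ 5^2 = 25 ≡ 25 (mod 227)
5^4 ≡ 25^2 = 625 ≡ 171 (mod 227)
5^8 ≡ 171^2 = 29241 ≡ 185 (mod 227)
5^16 ≡ 185^2 = 34225 ≡ 175 (mod 227)
5^32 ≡ 175^2 = 30625 ≡ 207 (mod 227)
5^64 ≡ 207^2 = 42849 ≡ 173 (mod 227)
113 = 64 + 32 + 16 + 1 in binary powers of 2.
So 5^113 ≡ 173 · 207 · 175 · 5 ≡ 226 (mod 227).
Since 5^d ≡ 226 (mod 227), base 5 does not prove 227 composite.

226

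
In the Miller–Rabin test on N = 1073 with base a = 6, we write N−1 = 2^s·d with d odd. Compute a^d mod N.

1073 − 1 = 1072 = 2^4 · 67, so d = 67.
6^1 ≡ 6 (mod 1073)
6^2 ≡ 6^2 = 36 ≡ 36 (mod 1073)
6^4 ≡ 36^2 = 1296 ≡ 223 (mod 1073)
6^8 ≡ 223^2 = 49729 ≡ 371 (mod 1073)
6^16 ≡ 371^2 = 137641 ≡ 297 (mod 1073)
6^32 ≡ 297^2 = 88209 ≡ 223 (mod 1073)
6^64 ≡ 223^2 = 49729 ≡ 371 (mod 1073)
67 = 64 + 2 + 1 in binary powers of 2.
So 6^67 ≡ 371 · 36 · 6 ≡ 734 (mod 1073).
Squaring chain: 734 → 110 → 297 → 223; never reaches −1, so base 6 is a Miller–Rabin witness that 1073 is composite.

734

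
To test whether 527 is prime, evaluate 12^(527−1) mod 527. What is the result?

12^1 ≡ 12 (mod 527)
12^2 ≡ 12^2 = 144 ≡ 144 (mod 527)
12^4 ≡ 144^2 = 20736 ≡ 183 (mod 527)
12^8 ≡ 183^2 = 33489 ≡ 288 (mod 527)
12^16 ≡ 288^2 = 82944 ≡ 205 (mod 527)
12^32 ≡ 205^2 = 42025 ≡ 392 (mod 527)
12^64 ≡ 392^2 = 153664 ≡ 307 (mod 527)
12^128 ≡ 307^2 = 94249 ≡ 443 (mod 527)
12^256 ≡ 443^2 = 196249 ≡ 205 (mod 527)
12^512 ≡ 205^2 = 42025 ≡ 392 (mod 527)
526 = 512 + 8 + 4 + 2 in binary powers of 2.
So 12^526 ≡ 392 · 288 · 183 · 144 ≡ 236 (mod 527).
Since 236 ≠ 1, base 12 is a Fermat witness: 527 is composite.

236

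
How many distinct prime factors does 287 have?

2

287 = 7 · 41
287 = 7 · 41, which has 2 distinct prime factors.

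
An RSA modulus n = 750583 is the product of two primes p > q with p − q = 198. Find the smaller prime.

773

Since p = q + 198, we have 750583 = q(q + 198), so q² + 198q − 750583 = 0.
Discriminant: 198² + 4·750583 = 39204 + 3002332 = 3041536; √3041536 = 1744.
q = (−198 + 1744)/2 = 773, and p = q + 198 = 971.
Check: 773 · 971 = 750583.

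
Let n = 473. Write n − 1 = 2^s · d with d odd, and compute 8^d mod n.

473 − 1 = 472 = 2^3 · 59, so d = 59.
8^1 ≡ 8 (mod 473)
8^2 ≡ 8^2 = 64 ≡ 64 (mod 473)
8^4 ≡ 64^2 = 4096 ≡ 312 (mod 473)
8^8 ≡ 312^2 = 97344 ≡ 379 (mod 473)
8^16 ≡ 379^2 = 143641 ≡ 322 (mod 473)
8^32 ≡ 322^2 = 103684 ≡ 97 (mod 473)
59 = 32 + 16 + 8 + 2 + 1 in binary powers of 2.
So 8^59 ≡ 97 · 322 · 379 · 64 · 8 ≡ 469 (mod 473).
Squaring chain: 469 → 16 → 256; never reaches −1, so base 8 is a Miller–Rabin witness that 473 is composite.

469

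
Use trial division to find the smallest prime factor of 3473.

23

3473 is odd.
Digit sum 17, not divisible by 3.
Ends in 3: not divisible by 5.
7: 3473 = 7·496 + 1
11: 3473 = 11·315 + 8
13: 3473 = 13·267 + 2
17: 3473 = 17·204 + 5
19: 3473 = 19·182 + 15
23: 3473 = 23·151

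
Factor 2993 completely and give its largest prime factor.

2993 = 41 · 73
73 is prime.
So 2993 = 41 · 73; the largest prime factor is 73.

73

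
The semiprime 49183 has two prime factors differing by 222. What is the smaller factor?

137

Since p = q + 222, we have 49183 = q(q + 222), so q² + 222q − 49183 = 0.
Discriminant: 222² + 4·49183 = 49284 + 196732 = 246016; √246016 = 496.
q = (−222 + 496)/2 = 137, and p = q + 222 = 359.
Check: 137 · 359 = 49183.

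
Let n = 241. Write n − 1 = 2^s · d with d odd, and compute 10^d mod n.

240

241 − 1 = 240 = 2^4 · 15, so d = 15.
10^1 ≡ 10 (mod 241)
10^2 ≡ 10^2 = 100 ≡ 100 (mod 241)
10^4 ≡ 100^2 = 10000 ≡ 119 (mod 241)
10^8 ≡ 119^2 = 14161 ≡ 183 (mod 241)
15 = 8 + 4 + 2 + 1 in binary powers of 2.
So 10^15 ≡ 183 · 119 · 100 · 10 ≡ 240 (mod 241).
Since 10^d ≡ 240 (mod 241), base 10 does not prove 241 composite.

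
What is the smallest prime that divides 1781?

1781 is odd.
Digit sum 17, not divisible by 3.
Ends in 1: not divisible by 5.
7: 1781 = 7·254 + 3
11: 1781 = 11·161 + 10
13: 1781 = 13·137

13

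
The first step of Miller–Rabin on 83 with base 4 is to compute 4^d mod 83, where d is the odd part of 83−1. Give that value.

83 − 1 = 82 = 2^1 · 41, so d = 41.
4^1 ≡ 4 (mod 83)
4^2 ≡ 4^2 = 16 ≡ 16 (mod 83)
4^4 ≡ 16^2 = 256 ≡ 7 (mod 83)
4^8 ≡ 7^2 = 49 ≡ 49 (mod 83)
4^16 ≡ 49^2 = 2401 ≡ 77 (mod 83)
4^32 ≡ 77^2 = 5929 ≡ 36 (mod 83)
41 = 32 + 8 + 1 in binary powers of 2.
So 4^41 ≡ 36 · 49 · 4 ≡ 1 (mod 83).
Since 4^d ≡ 1 (mod 83), base 4 does not prove 83 composite.

1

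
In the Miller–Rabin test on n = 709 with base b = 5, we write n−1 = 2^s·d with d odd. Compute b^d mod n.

708

709 − 1 = 708 = 2^2 · 177, so d = 177.
5^1 ≡ 5 (mod 709)
5^2 ≡ 5^2 = 25 ≡ 25 (mod 709)
5^4 ≡ 25^2 = 625 ≡ 625 (mod 709)
5^8 ≡ 625^2 = 390625 ≡ 675 (mod 709)
5^16 ≡ 675^2 = 455625 ≡ 447 (mod 709)
5^32 ≡ 447^2 = 199809 ≡ 580 (mod 709)
5^64 ≡ 580^2 = 336400 ≡ 334 (mod 709)
5^128 ≡ 334^2 = 111556 ≡ 243 (mod 709)
177 = 128 + 32 + 16 + 1 in binary powers of 2.
So 5^177 ≡ 243 · 580 · 447 · 5 ≡ 708 (mod 709).
Since 5^d ≡ 708 (mod 709), base 5 does not prove 709 composite.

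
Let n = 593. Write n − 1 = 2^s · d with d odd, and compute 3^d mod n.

384

593 − 1 = 592 = 2^4 · 37, so d = 37.
3^1 ≡ 3 (mod 593)
3^2 ≡ 3^2 = 9 ≡ 9 (mod 593)
3^4 ≡ 9^2 = 81 ≡ 81 (mod 593)
3^8 ≡ 81^2 = 6561 ≡ 38 (mod 593)
3^16 ≡ 38^2 = 1444 ≡ 258 (mod 593)
3^32 ≡ 258^2 = 66564 ≡ 148 (mod 593)
37 = 32 + 4 + 1 in binary powers of 2.
So 3^37 ≡ 148 · 81 · 3 ≡ 384 (mod 593).
Squaring chain: 384 → 392 → 77 → 592; reaches −1, so base 3 does not prove 593 composite.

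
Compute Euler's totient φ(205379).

Factor: 205379 = 59^3.
φ(205379) = 59^2·(59−1) = 201898.

201898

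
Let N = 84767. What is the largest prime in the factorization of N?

84767 = 29 · 2923
2923 = 37 · 79
79 is prime.
So 84767 = 29 · 37 · 79; the largest prime factor is 79.

79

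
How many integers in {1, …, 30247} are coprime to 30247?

24864

Factor: 30247 = 7 · 29 · 149.
φ(30247) = (7−1) · (29−1) · (149−1) = 6 · 28 · 148 = 24864.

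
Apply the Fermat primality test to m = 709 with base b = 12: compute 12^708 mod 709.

1

12^1 ≡ 12 (mod 709)
12^2 ≡ 12^2 = 144 ≡ 144 (mod 709)
12^4 ≡ 144^2 = 20736 ≡ 175 (mod 709)
12^8 ≡ 175^2 = 30625 ≡ 138 (mod 709)
12^16 ≡ 138^2 = 19044 ≡ 610 (mod 709)
12^32 ≡ 610^2 = 372100 ≡ 584 (mod 709)
12^64 ≡ 584^2 = 341056 ≡ 27 (mod 709)
12^128 ≡ 27^2 = 729 ≡ 20 (mod 709)
12^256 ≡ 20^2 = 400 ≡ 400 (mod 709)
12^512 ≡ 400^2 = 160000 ≡ 475 (mod 709)
708 = 512 + 128 + 64 + 4 in binary powers of 2.
So 12^708 ≡ 475 · 20 · 27 · 175 ≡ 1 (mod 709).
Since the result is 1, base 12 gives no evidence that 709 is composite.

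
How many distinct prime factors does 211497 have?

5

211497 = 3 · 70499
70499 = 11 · 6409
6409 = 13 · 493
493 = 17 · 29
211497 = 3 · 11 · 13 · 17 · 29, which has 5 distinct prime factors.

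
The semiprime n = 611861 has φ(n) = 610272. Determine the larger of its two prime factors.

φ(n) = (p−1)(q−1) = n − (p+q) + 1, so p + q = 611861 − 610272 + 1 = 1590.
p and q are the roots of t² − 1590t + 611861 = 0.
Discriminant: 1590² − 4·611861 = 2528100 − 2447444 = 80656; √80656 = 284.
q = (1590 − 284)/2 = 653, p = (1590 + 284)/2 = 937.
Check: 653 · 937 = 611861.

937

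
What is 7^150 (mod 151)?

1

7^1 ≡ 7 (mod 151)
7^2 ≡ 7^2 = 49 ≡ 49 (mod 151)
7^4 ≡ 49^2 = 2401 ≡ 136 (mod 151)
7^8 ≡ 136^2 = 18496 ≡ 74 (mod 151)
7^16 ≡ 74^2 = 5476 ≡ 40 (mod 151)
7^32 ≡ 40^2 = 1600 ≡ 90 (mod 151)
7^64 ≡ 90^2 = 8100 ≡ 97 (mod 151)
7^128 ≡ 97^2 = 9409 ≡ 47 (mod 151)
150 = 128 + 16 + 4 + 2 in binary powers of 2.
So 7^150 ≡ 47 · 40 · 136 · 49 ≡ 1 (mod 151).
Since the result is 1, base 7 gives no evidence that 151 is composite.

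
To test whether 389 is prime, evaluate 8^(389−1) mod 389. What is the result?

8^1 ≡ 8 (mod 389)
8^2 ≡ 8^2 = 64 ≡ 64 (mod 389)
8^4 ≡ 64^2 = 4096 ≡ 206 (mod 389)
8^8 ≡ 206^2 = 42436 ≡ 35 (mod 389)
8^16 ≡ 35^2 = 1225 ≡ 58 (mod 389)
8^32 ≡ 58^2 = 3364 ≡ 252 (mod 389)
8^64 ≡ 252^2 = 63504 ≡ 97 (mod 389)
8^128 ≡ 97^2 = 9409 ≡ 73 (mod 389)
8^256 ≡ 73^2 = 5329 ≡ 272 (mod 389)
388 = 256 + 128 + 4 in binary powers of 2.
So 8^388 ≡ 272 · 73 · 206 ≡ 1 (mod 389).
Since the result is 1, base 8 gives no evidence that 389 is composite.

1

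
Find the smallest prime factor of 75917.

75917 is odd.
Digit sum 29, not divisible by 3.
Ends in 7: not divisible by 5.
7: 75917 = 7·10845 + 2
11: 75917 = 11·6901 + 6
13: 75917 = 13·5839 + 10
17: 75917 = 17·4465 + 12
19: 75917 = 19·3995 + 12
23: 75917 = 23·3300 + 17
29: 75917 = 29·2617 + 24
31: 75917 = 31·2448 + 29
37: 75917 = 37·2051 + 30
41: 75917 = 41·1851 + 26
43: 75917 = 43·1765 + 22
47: 75917 = 47·1615 + 12
53: 75917 = 53·1432 + 21
59: 75917 = 59·1286 + 43
61: 75917 = 61·1244 + 33
67: 75917 = 67·1133 + 6
71: 75917 = 71·1069 + 18
73: 75917 = 73·1039 + 70
79: 75917 = 79·960 + 77
83: 75917 = 83·914 + 55
89: 75917 = 89·853

89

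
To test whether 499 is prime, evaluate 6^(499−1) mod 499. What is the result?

1

6^1 ≡ 6 (mod 499)
6^2 ≡ 6^2 = 36 ≡ 36 (mod 499)
6^4 ≡ 36^2 = 1296 ≡ 298 (mod 499)
6^8 ≡ 298^2 = 88804 ≡ 481 (mod 499)
6^16 ≡ 481^2 = 231361 ≡ 324 (mod 499)
6^32 ≡ 324^2 = 104976 ≡ 186 (mod 499)
6^64 ≡ 186^2 = 34596 ≡ 165 (mod 499)
6^128 ≡ 165^2 = 27225 ≡ 279 (mod 499)
6^256 ≡ 279^2 = 77841 ≡ 496 (mod 499)
498 = 256 + 128 + 64 + 32 + 16 + 2 in binary powers of 2.
So 6^498 ≡ 496 · 279 · 165 · 186 · 324 · 36 ≡ 1 (mod 499).
Since the result is 1, base 6 gives no evidence that 499 is composite.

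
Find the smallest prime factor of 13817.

13817 is odd.
Digit sum 20, not divisible by 3.
Ends in 7: not divisible by 5.
7: 13817 = 7·1973 + 6
11: 13817 = 11·1256 + 1
13: 13817 = 13·1062 + 11
17: 13817 = 17·812 + 13
19: 13817 = 19·727 + 4
23: 13817 = 23·600 + 17
29: 13817 = 29·476 + 13
31: 13817 = 31·445 + 22
37: 13817 = 37·373 + 16
41: 13817 = 41·337

41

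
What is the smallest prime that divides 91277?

97

91277 is odd.
Digit sum 26, not divisible by 3.
Ends in 7: not divisible by 5.
7: 91277 = 7·13039 + 4
11: 91277 = 11·8297 + 10
13: 91277 = 13·7021 + 4
17: 91277 = 17·5369 + 4
19: 91277 = 19·4804 + 1
23: 91277 = 23·3968 + 13
29: 91277 = 29·3147 + 14
31: 91277 = 31·2944 + 13
37: 91277 = 37·2466 + 35
41: 91277 = 41·2226 + 11
43: 91277 = 43·2122 + 31
47: 91277 = 47·1942 + 3
53: 91277 = 53·1722 + 11
59: 91277 = 59·1547 + 4
61: 91277 = 61·1496 + 21
67: 91277 = 67·1362 + 23
71: 91277 = 71·1285 + 42
73: 91277 = 73·1250 + 27
79: 91277 = 79·1155 + 32
83: 91277 = 83·1099 + 60
89: 91277 = 89·1025 + 52
97: 91277 = 97·941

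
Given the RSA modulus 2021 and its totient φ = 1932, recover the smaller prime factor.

43

φ(n) = (p−1)(q−1) = n − (p+q) + 1, so p + q = 2021 − 1932 + 1 = 90.
p and q are the roots of t² − 90t + 2021 = 0.
Discriminant: 90² − 4·2021 = 8100 − 8084 = 16; √16 = 4.
q = (90 − 4)/2 = 43, p = (90 + 4)/2 = 47.
Check: 43 · 47 = 2021.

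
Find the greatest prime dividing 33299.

71

33299 = 7 · 4757
4757 = 67 · 71
71 is prime.
So 33299 = 7 · 67 · 71; the largest prime factor is 71.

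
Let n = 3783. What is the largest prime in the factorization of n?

3783 = 3 · 1261
1261 = 13 · 97
97 is prime.
So 3783 = 3 · 13 · 97; the largest prime factor is 97.

97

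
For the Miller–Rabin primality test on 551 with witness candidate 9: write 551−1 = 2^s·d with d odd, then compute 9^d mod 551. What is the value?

551 − 1 = 550 = 2^1 · 275, so d = 275.
9^1 ≡ 9 (mod 551)
9^2 ≡ 9^2 = 81 ≡ 81 (mod 551)
9^4 ≡ 81^2 = 6561 ≡ 500 (mod 551)
9^8 ≡ 500^2 = 250000 ≡ 397 (mod 551)
9^16 ≡ 397^2 = 157609 ≡ 23 (mod 551)
9^32 ≡ 23^2 = 529 ≡ 529 (mod 551)
9^64 ≡ 529^2 = 279841 ≡ 484 (mod 551)
9^128 ≡ 484^2 = 234256 ≡ 81 (mod 551)
9^256 ≡ 81^2 = 6561 ≡ 500 (mod 551)
275 = 256 + 16 + 2 + 1 in binary powers of 2.
So 9^275 ≡ 500 · 23 · 81 · 9 ≡ 35 (mod 551).
Squaring chain: 35; never reaches −1, so base 9 is a Miller–Rabin witness that 551 is composite.

35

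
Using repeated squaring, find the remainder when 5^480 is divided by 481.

417

5^1 ≡ 5 (mod 481)
5^2 ≡ 5^2 = 25 ≡ 25 (mod 481)
5^4 ≡ 25^2 = 625 ≡ 144 (mod 481)
5^8 ≡ 144^2 = 20736 ≡ 53 (mod 481)
5^16 ≡ 53^2 = 2809 ≡ 404 (mod 481)
5^32 ≡ 404^2 = 163216 ≡ 157 (mod 481)
5^64 ≡ 157^2 = 24649 ≡ 118 (mod 481)
5^128 ≡ 118^2 = 13924 ≡ 456 (mod 481)
5^256 ≡ 456^2 = 207936 ≡ 144 (mod 481)
480 = 256 + 128 + 64 + 32 in binary powers of 2.
So 5^480 ≡ 144 · 456 · 118 · 157 ≡ 417 (mod 481).
Since 417 ≠ 1, base 5 is a Fermat witness: 481 is composite.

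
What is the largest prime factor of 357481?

357481 = 59 · 6059
6059 = 73 · 83
83 is prime.
So 357481 = 59 · 73 · 83; the largest prime factor is 83.

83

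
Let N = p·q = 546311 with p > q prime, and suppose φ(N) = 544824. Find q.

φ(n) = (p−1)(q−1) = n − (p+q) + 1, so p + q = 546311 − 544824 + 1 = 1488.
p and q are the roots of t² − 1488t + 546311 = 0.
Discriminant: 1488² − 4·546311 = 2214144 − 2185244 = 28900; √28900 = 170.
q = (1488 − 170)/2 = 659, p = (1488 + 170)/2 = 829.
Check: 659 · 829 = 546311.

659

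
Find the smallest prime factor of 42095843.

89

42095843 is odd.
Digit sum 35, not divisible by 3.
Ends in 3: not divisible by 5.
7: 42095843 = 7·6013691 + 6
11: 42095843 = 11·3826894 + 9
13: 42095843 = 13·3238141 + 10
17: 42095843 = 17·2476226 + 1
19: 42095843 = 19·2215570 + 13
23: 42095843 = 23·1830254 + 1
29: 42095843 = 29·1451580 + 23
31: 42095843 = 31·1357930 + 13
37: 42095843 = 37·1137725 + 18
41: 42095843 = 41·1026727 + 36
43: 42095843 = 43·978973 + 4
47: 42095843 = 47·895656 + 11
53: 42095843 = 53·794261 + 10
59: 42095843 = 59·713488 + 51
61: 42095843 = 61·690095 + 48
67: 42095843 = 67·628296 + 11
71: 42095843 = 71·592899 + 14
73: 42095843 = 73·576655 + 28
79: 42095843 = 79·532858 + 61
83: 42095843 = 83·507178 + 69
89: 42095843 = 89·472987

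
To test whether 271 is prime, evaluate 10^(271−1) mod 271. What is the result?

10^1 ≡ 10 (mod 271)
10^2 ≡ 10^2 = 100 ≡ 100 (mod 271)
10^4 ≡ 100^2 = 10000 ≡ 244 (mod 271)
10^8 ≡ 244^2 = 59536 ≡ 187 (mod 271)
10^16 ≡ 187^2 = 34969 ≡ 10 (mod 271)
10^32 ≡ 10^2 = 100 ≡ 100 (mod 271)
10^64 ≡ 100^2 = 10000 ≡ 244 (mod 271)
10^128 ≡ 244^2 = 59536 ≡ 187 (mod 271)
10^256 ≡ 187^2 = 34969 ≡ 10 (mod 271)
270 = 256 + 8 + 4 + 2 in binary powers of 2.
So 10^270 ≡ 10 · 187 · 244 · 100 ≡ 1 (mod 271).
Since the result is 1, base 10 gives no evidence that 271 is composite.

1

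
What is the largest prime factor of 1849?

43

1849 = 43 · 43
43 = 43 · 1
So 1849 = 43^2; the largest prime factor is 43.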